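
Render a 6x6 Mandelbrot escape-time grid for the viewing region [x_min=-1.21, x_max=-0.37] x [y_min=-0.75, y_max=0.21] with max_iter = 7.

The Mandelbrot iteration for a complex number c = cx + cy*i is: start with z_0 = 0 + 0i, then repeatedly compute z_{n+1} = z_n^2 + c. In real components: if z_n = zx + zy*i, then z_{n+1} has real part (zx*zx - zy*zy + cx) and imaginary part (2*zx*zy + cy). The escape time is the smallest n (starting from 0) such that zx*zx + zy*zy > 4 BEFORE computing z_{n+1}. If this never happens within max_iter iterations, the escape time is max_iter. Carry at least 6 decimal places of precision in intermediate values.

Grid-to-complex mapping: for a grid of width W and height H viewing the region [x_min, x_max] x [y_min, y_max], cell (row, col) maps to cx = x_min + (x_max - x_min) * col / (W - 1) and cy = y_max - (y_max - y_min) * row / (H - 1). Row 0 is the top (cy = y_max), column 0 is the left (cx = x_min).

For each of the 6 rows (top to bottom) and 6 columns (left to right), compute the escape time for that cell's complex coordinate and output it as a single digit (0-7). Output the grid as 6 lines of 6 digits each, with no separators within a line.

(row=0, col=0): c = -1.2100 + 0.2100i → escape time 7
(row=0, col=1): c = -1.0420 + 0.2100i → escape time 7
(row=0, col=2): c = -0.8740 + 0.2100i → escape time 7
(row=0, col=3): c = -0.7060 + 0.2100i → escape time 7
(row=0, col=4): c = -0.5380 + 0.2100i → escape time 7
(row=0, col=5): c = -0.3700 + 0.2100i → escape time 7
(row=1, col=0): c = -1.2100 + 0.0180i → escape time 7
(row=1, col=1): c = -1.0420 + 0.0180i → escape time 7
(row=1, col=2): c = -0.8740 + 0.0180i → escape time 7
(row=1, col=3): c = -0.7060 + 0.0180i → escape time 7
(row=1, col=4): c = -0.5380 + 0.0180i → escape time 7
(row=1, col=5): c = -0.3700 + 0.0180i → escape time 7
(row=2, col=0): c = -1.2100 + -0.1740i → escape time 7
(row=2, col=1): c = -1.0420 + -0.1740i → escape time 7
(row=2, col=2): c = -0.8740 + -0.1740i → escape time 7
(row=2, col=3): c = -0.7060 + -0.1740i → escape time 7
(row=2, col=4): c = -0.5380 + -0.1740i → escape time 7
(row=2, col=5): c = -0.3700 + -0.1740i → escape time 7
(row=3, col=0): c = -1.2100 + -0.3660i → escape time 7
(row=3, col=1): c = -1.0420 + -0.3660i → escape time 7
(row=3, col=2): c = -0.8740 + -0.3660i → escape time 7
(row=3, col=3): c = -0.7060 + -0.3660i → escape time 7
(row=3, col=4): c = -0.5380 + -0.3660i → escape time 7
(row=3, col=5): c = -0.3700 + -0.3660i → escape time 7
(row=4, col=0): c = -1.2100 + -0.5580i → escape time 4
(row=4, col=1): c = -1.0420 + -0.5580i → escape time 5
(row=4, col=2): c = -0.8740 + -0.5580i → escape time 5
(row=4, col=3): c = -0.7060 + -0.5580i → escape time 6
(row=4, col=4): c = -0.5380 + -0.5580i → escape time 7
(row=4, col=5): c = -0.3700 + -0.5580i → escape time 7
(row=5, col=0): c = -1.2100 + -0.7500i → escape time 3
(row=5, col=1): c = -1.0420 + -0.7500i → escape time 3
(row=5, col=2): c = -0.8740 + -0.7500i → escape time 4
(row=5, col=3): c = -0.7060 + -0.7500i → escape time 4
(row=5, col=4): c = -0.5380 + -0.7500i → escape time 6
(row=5, col=5): c = -0.3700 + -0.7500i → escape time 7

Answer: 777777
777777
777777
777777
455677
334467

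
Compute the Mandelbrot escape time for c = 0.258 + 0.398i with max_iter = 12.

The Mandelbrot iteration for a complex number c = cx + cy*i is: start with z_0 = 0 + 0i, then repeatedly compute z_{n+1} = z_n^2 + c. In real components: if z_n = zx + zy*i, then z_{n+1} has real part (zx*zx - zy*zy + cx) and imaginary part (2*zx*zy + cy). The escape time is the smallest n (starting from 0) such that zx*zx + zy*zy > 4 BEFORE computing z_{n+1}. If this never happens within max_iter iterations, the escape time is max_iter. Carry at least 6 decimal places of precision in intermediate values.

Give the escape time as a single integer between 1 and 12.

z_0 = 0 + 0i, c = 0.2580 + 0.3980i
Iter 1: z = 0.2580 + 0.3980i, |z|^2 = 0.2250
Iter 2: z = 0.1662 + 0.6034i, |z|^2 = 0.3917
Iter 3: z = -0.0784 + 0.5985i, |z|^2 = 0.3644
Iter 4: z = -0.0941 + 0.3041i, |z|^2 = 0.1013
Iter 5: z = 0.1744 + 0.3408i, |z|^2 = 0.1465
Iter 6: z = 0.1723 + 0.5168i, |z|^2 = 0.2968
Iter 7: z = 0.0205 + 0.5761i, |z|^2 = 0.3323
Iter 8: z = -0.0734 + 0.4217i, |z|^2 = 0.1832
Iter 9: z = 0.0856 + 0.3361i, |z|^2 = 0.1203
Iter 10: z = 0.1524 + 0.4555i, |z|^2 = 0.2307
Iter 11: z = 0.0737 + 0.5368i, |z|^2 = 0.2936

Answer: 12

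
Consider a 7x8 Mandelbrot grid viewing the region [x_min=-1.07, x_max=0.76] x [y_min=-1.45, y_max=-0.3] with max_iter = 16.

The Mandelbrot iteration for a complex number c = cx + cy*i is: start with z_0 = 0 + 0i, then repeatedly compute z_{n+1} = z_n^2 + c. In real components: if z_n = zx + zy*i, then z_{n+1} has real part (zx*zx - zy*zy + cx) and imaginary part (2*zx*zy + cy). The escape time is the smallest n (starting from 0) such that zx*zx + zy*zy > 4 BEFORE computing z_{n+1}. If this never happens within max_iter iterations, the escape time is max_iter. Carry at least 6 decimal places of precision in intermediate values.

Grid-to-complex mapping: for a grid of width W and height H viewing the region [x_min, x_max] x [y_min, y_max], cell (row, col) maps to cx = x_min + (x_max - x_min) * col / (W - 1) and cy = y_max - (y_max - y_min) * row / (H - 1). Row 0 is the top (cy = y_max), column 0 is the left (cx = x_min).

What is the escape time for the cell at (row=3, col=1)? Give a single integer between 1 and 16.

z_0 = 0 + 0i, c = -0.7650 + -0.7929i
Iter 1: z = -0.7650 + -0.7929i, |z|^2 = 1.2138
Iter 2: z = -0.8084 + 0.4202i, |z|^2 = 0.8301
Iter 3: z = -0.2881 + -1.4723i, |z|^2 = 2.2505
Iter 4: z = -2.8496 + 0.0554i, |z|^2 = 8.1230
Escaped at iteration 4

Answer: 4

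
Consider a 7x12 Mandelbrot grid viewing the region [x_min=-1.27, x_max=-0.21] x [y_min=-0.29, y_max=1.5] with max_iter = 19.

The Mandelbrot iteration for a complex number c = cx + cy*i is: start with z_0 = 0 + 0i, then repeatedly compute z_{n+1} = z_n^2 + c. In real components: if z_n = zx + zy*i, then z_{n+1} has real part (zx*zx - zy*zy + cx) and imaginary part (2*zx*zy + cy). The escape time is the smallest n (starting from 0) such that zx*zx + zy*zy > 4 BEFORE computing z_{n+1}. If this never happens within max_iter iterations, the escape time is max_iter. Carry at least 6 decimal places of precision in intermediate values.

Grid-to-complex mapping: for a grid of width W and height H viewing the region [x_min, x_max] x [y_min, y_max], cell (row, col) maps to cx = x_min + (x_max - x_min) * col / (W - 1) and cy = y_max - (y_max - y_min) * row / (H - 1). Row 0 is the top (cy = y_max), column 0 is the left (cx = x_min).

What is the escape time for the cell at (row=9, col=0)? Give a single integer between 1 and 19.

z_0 = 0 + 0i, c = -1.2700 + 0.0355i
Iter 1: z = -1.2700 + 0.0355i, |z|^2 = 1.6142
Iter 2: z = 0.3416 + -0.0546i, |z|^2 = 0.1197
Iter 3: z = -1.1563 + -0.0019i, |z|^2 = 1.3369
Iter 4: z = 0.0669 + 0.0397i, |z|^2 = 0.0061
Iter 5: z = -1.2671 + 0.0408i, |z|^2 = 1.6072
Iter 6: z = 0.3339 + -0.0679i, |z|^2 = 0.1161
Iter 7: z = -1.1631 + -0.0099i, |z|^2 = 1.3530
Iter 8: z = 0.0828 + 0.0584i, |z|^2 = 0.0103
Iter 9: z = -1.2666 + 0.0451i, |z|^2 = 1.6062
Iter 10: z = 0.3321 + -0.0789i, |z|^2 = 0.1165
Iter 11: z = -1.1659 + -0.0169i, |z|^2 = 1.3596
Iter 12: z = 0.0890 + 0.0749i, |z|^2 = 0.0135
Iter 13: z = -1.2677 + 0.0488i, |z|^2 = 1.6094
Iter 14: z = 0.3346 + -0.0883i, |z|^2 = 0.1198
Iter 15: z = -1.1658 + -0.0236i, |z|^2 = 1.3597
Iter 16: z = 0.0885 + 0.0905i, |z|^2 = 0.0160
Iter 17: z = -1.2704 + 0.0515i, |z|^2 = 1.6165
Iter 18: z = 0.3412 + -0.0954i, |z|^2 = 0.1255

Answer: 19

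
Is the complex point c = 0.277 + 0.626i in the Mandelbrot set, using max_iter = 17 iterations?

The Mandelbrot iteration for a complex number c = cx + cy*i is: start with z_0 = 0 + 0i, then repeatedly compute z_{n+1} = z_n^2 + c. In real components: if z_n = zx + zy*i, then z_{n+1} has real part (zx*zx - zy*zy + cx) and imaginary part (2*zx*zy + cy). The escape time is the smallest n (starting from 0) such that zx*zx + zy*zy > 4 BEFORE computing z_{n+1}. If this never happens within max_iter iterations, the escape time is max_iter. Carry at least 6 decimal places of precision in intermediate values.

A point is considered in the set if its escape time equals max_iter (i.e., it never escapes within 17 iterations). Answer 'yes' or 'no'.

Answer: no

Derivation:
z_0 = 0 + 0i, c = 0.2770 + 0.6260i
Iter 1: z = 0.2770 + 0.6260i, |z|^2 = 0.4686
Iter 2: z = -0.0381 + 0.9728i, |z|^2 = 0.9478
Iter 3: z = -0.6679 + 0.5518i, |z|^2 = 0.7505
Iter 4: z = 0.4186 + -0.1111i, |z|^2 = 0.1876
Iter 5: z = 0.4399 + 0.5330i, |z|^2 = 0.4776
Iter 6: z = 0.1864 + 1.0950i, |z|^2 = 1.2337
Iter 7: z = -0.8872 + 1.0342i, |z|^2 = 1.8567
Iter 8: z = -0.0055 + -1.2091i, |z|^2 = 1.4619
Iter 9: z = -1.1848 + 0.6394i, |z|^2 = 1.8127
Iter 10: z = 1.2720 + -0.8892i, |z|^2 = 2.4087
Iter 11: z = 1.1044 + -1.6361i, |z|^2 = 3.8966
Iter 12: z = -1.1800 + -2.9879i, |z|^2 = 10.3201
Escaped at iteration 12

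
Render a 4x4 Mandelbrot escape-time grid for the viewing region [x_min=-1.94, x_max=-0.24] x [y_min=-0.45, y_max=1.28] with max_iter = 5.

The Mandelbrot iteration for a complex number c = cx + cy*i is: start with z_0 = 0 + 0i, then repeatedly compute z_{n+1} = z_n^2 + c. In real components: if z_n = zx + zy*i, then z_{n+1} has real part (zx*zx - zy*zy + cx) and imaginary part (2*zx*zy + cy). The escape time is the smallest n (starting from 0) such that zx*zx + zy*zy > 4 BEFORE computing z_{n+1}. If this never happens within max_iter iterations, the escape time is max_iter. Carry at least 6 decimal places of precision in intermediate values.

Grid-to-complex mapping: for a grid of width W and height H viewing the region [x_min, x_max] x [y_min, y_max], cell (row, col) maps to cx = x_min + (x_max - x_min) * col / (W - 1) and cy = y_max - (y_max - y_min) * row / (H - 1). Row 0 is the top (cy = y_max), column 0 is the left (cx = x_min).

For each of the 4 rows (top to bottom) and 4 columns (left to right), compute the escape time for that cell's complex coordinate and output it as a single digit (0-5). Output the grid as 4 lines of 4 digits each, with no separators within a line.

Answer: 1233
1345
4555
2455

Derivation:
(row=0, col=0): c = -1.9400 + 1.2800i → escape time 1
(row=0, col=1): c = -1.3733 + 1.2800i → escape time 2
(row=0, col=2): c = -0.8067 + 1.2800i → escape time 3
(row=0, col=3): c = -0.2400 + 1.2800i → escape time 3
(row=1, col=0): c = -1.9400 + 0.7033i → escape time 1
(row=1, col=1): c = -1.3733 + 0.7033i → escape time 3
(row=1, col=2): c = -0.8067 + 0.7033i → escape time 4
(row=1, col=3): c = -0.2400 + 0.7033i → escape time 5
(row=2, col=0): c = -1.9400 + 0.1267i → escape time 4
(row=2, col=1): c = -1.3733 + 0.1267i → escape time 5
(row=2, col=2): c = -0.8067 + 0.1267i → escape time 5
(row=2, col=3): c = -0.2400 + 0.1267i → escape time 5
(row=3, col=0): c = -1.9400 + -0.4500i → escape time 2
(row=3, col=1): c = -1.3733 + -0.4500i → escape time 4
(row=3, col=2): c = -0.8067 + -0.4500i → escape time 5
(row=3, col=3): c = -0.2400 + -0.4500i → escape time 5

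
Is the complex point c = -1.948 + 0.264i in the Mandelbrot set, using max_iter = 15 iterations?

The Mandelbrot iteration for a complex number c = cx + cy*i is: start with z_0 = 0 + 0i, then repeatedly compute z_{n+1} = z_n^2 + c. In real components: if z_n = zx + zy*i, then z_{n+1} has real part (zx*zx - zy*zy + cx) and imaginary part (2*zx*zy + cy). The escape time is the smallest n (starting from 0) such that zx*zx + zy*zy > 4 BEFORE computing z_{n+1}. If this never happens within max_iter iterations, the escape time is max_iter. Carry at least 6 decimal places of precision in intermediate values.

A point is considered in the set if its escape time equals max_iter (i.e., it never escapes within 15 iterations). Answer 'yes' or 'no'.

Answer: no

Derivation:
z_0 = 0 + 0i, c = -1.9480 + 0.2640i
Iter 1: z = -1.9480 + 0.2640i, |z|^2 = 3.8644
Iter 2: z = 1.7770 + -0.7645i, |z|^2 = 3.7423
Iter 3: z = 0.6252 + -2.4532i, |z|^2 = 6.4091
Escaped at iteration 3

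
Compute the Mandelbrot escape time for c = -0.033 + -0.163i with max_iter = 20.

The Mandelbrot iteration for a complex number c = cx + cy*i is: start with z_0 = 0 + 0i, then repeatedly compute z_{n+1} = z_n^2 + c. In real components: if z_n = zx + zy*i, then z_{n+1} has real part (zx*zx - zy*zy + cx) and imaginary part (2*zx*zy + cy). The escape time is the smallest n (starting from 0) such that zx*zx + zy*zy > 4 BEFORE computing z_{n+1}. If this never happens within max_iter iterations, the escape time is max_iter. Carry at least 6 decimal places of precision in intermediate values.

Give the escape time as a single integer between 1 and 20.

Answer: 20

Derivation:
z_0 = 0 + 0i, c = -0.0330 + -0.1630i
Iter 1: z = -0.0330 + -0.1630i, |z|^2 = 0.0277
Iter 2: z = -0.0585 + -0.1522i, |z|^2 = 0.0266
Iter 3: z = -0.0528 + -0.1452i, |z|^2 = 0.0239
Iter 4: z = -0.0513 + -0.1477i, |z|^2 = 0.0244
Iter 5: z = -0.0522 + -0.1478i, |z|^2 = 0.0246
Iter 6: z = -0.0521 + -0.1476i, |z|^2 = 0.0245
Iter 7: z = -0.0521 + -0.1476i, |z|^2 = 0.0245
Iter 8: z = -0.0521 + -0.1476i, |z|^2 = 0.0245
Iter 9: z = -0.0521 + -0.1476i, |z|^2 = 0.0245
Iter 10: z = -0.0521 + -0.1476i, |z|^2 = 0.0245
Iter 11: z = -0.0521 + -0.1476i, |z|^2 = 0.0245
Iter 12: z = -0.0521 + -0.1476i, |z|^2 = 0.0245
Iter 13: z = -0.0521 + -0.1476i, |z|^2 = 0.0245
Iter 14: z = -0.0521 + -0.1476i, |z|^2 = 0.0245
Iter 15: z = -0.0521 + -0.1476i, |z|^2 = 0.0245
Iter 16: z = -0.0521 + -0.1476i, |z|^2 = 0.0245
Iter 17: z = -0.0521 + -0.1476i, |z|^2 = 0.0245
Iter 18: z = -0.0521 + -0.1476i, |z|^2 = 0.0245
Iter 19: z = -0.0521 + -0.1476i, |z|^2 = 0.0245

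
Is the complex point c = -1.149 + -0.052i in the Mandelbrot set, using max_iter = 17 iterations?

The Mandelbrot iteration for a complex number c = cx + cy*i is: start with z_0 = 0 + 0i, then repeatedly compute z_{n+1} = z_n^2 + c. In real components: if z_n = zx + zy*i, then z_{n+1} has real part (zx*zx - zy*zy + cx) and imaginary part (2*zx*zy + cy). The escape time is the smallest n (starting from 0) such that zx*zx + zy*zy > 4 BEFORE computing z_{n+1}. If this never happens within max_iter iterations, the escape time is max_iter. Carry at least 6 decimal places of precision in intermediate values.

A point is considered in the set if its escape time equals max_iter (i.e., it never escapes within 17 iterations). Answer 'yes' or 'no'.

z_0 = 0 + 0i, c = -1.1490 + -0.0520i
Iter 1: z = -1.1490 + -0.0520i, |z|^2 = 1.3229
Iter 2: z = 0.1685 + 0.0675i, |z|^2 = 0.0329
Iter 3: z = -1.1252 + -0.0293i, |z|^2 = 1.2669
Iter 4: z = 0.1161 + 0.0138i, |z|^2 = 0.0137
Iter 5: z = -1.1357 + -0.0488i, |z|^2 = 1.2922
Iter 6: z = 0.1384 + 0.0588i, |z|^2 = 0.0226
Iter 7: z = -1.1333 + -0.0357i, |z|^2 = 1.2856
Iter 8: z = 0.1341 + 0.0290i, |z|^2 = 0.0188
Iter 9: z = -1.1319 + -0.0442i, |z|^2 = 1.2831
Iter 10: z = 0.1302 + 0.0481i, |z|^2 = 0.0193
Iter 11: z = -1.1344 + -0.0395i, |z|^2 = 1.2884
Iter 12: z = 0.1363 + 0.0375i, |z|^2 = 0.0200
Iter 13: z = -1.1318 + -0.0418i, |z|^2 = 1.2828
Iter 14: z = 0.1303 + 0.0426i, |z|^2 = 0.0188
Iter 15: z = -1.1338 + -0.0409i, |z|^2 = 1.2872
Iter 16: z = 0.1349 + 0.0408i, |z|^2 = 0.0199
Did not escape in 17 iterations → in set

Answer: yes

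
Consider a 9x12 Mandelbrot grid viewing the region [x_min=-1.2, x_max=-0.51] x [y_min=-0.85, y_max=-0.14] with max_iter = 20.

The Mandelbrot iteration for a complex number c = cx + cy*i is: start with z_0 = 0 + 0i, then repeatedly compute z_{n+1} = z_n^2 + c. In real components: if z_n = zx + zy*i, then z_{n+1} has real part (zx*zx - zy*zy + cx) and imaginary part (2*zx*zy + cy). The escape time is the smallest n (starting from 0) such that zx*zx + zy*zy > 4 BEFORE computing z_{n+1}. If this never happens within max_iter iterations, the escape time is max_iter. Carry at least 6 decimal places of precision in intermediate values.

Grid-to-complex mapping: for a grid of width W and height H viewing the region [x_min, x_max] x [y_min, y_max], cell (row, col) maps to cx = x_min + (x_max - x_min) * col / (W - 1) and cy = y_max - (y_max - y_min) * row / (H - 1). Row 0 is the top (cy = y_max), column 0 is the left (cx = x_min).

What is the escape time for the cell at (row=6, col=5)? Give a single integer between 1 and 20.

Answer: 6

Derivation:
z_0 = 0 + 0i, c = -0.7688 + -0.5273i
Iter 1: z = -0.7688 + -0.5273i, |z|^2 = 0.8690
Iter 2: z = -0.4558 + 0.2834i, |z|^2 = 0.2881
Iter 3: z = -0.6413 + -0.7856i, |z|^2 = 1.0285
Iter 4: z = -0.9747 + 0.4804i, |z|^2 = 1.1807
Iter 5: z = -0.0496 + -1.4637i, |z|^2 = 2.1450
Iter 6: z = -2.9088 + -0.3821i, |z|^2 = 8.6072
Escaped at iteration 6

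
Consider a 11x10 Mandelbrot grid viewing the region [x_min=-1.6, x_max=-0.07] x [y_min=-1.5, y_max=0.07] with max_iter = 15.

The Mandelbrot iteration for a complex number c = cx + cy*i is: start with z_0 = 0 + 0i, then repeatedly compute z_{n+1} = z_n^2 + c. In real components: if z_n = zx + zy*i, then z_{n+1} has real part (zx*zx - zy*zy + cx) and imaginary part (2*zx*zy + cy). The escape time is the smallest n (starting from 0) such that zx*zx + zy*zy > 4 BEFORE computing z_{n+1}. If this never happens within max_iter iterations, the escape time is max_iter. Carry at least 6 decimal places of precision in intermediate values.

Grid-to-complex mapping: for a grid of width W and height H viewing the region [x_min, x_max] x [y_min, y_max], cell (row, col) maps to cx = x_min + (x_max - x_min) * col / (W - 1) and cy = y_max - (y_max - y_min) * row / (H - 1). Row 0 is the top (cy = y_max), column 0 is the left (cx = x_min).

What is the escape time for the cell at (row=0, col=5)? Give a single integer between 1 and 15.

Answer: 15

Derivation:
z_0 = 0 + 0i, c = -0.8350 + 0.0700i
Iter 1: z = -0.8350 + 0.0700i, |z|^2 = 0.7021
Iter 2: z = -0.1427 + -0.0469i, |z|^2 = 0.0226
Iter 3: z = -0.8168 + 0.0834i, |z|^2 = 0.6742
Iter 4: z = -0.1747 + -0.0662i, |z|^2 = 0.0349
Iter 5: z = -0.8089 + 0.0931i, |z|^2 = 0.6629
Iter 6: z = -0.1894 + -0.0807i, |z|^2 = 0.0424
Iter 7: z = -0.8056 + 0.1006i, |z|^2 = 0.6591
Iter 8: z = -0.1961 + -0.0920i, |z|^2 = 0.0469
Iter 9: z = -0.8050 + 0.1061i, |z|^2 = 0.6593
Iter 10: z = -0.1982 + -0.1008i, |z|^2 = 0.0494
Iter 11: z = -0.8059 + 0.1100i, |z|^2 = 0.6615
Iter 12: z = -0.1976 + -0.1072i, |z|^2 = 0.0506
Iter 13: z = -0.8074 + 0.1124i, |z|^2 = 0.6646
Iter 14: z = -0.1957 + -0.1115i, |z|^2 = 0.0507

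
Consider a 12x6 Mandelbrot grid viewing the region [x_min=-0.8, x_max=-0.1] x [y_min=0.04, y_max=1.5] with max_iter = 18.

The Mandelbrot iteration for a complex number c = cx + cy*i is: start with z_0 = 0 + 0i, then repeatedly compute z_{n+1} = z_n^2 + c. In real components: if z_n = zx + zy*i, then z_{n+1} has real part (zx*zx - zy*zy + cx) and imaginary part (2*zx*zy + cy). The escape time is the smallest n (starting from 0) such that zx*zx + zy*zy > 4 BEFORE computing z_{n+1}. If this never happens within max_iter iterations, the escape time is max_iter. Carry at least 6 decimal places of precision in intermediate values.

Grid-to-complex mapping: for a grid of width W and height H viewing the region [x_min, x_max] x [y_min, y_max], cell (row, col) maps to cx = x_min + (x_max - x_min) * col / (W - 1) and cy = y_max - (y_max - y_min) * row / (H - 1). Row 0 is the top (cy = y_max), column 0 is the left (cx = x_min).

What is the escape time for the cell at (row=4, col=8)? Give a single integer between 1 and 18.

Answer: 18

Derivation:
z_0 = 0 + 0i, c = -0.2909 + 0.3320i
Iter 1: z = -0.2909 + 0.3320i, |z|^2 = 0.1949
Iter 2: z = -0.3165 + 0.1388i, |z|^2 = 0.1195
Iter 3: z = -0.2100 + 0.2441i, |z|^2 = 0.1037
Iter 4: z = -0.3064 + 0.2295i, |z|^2 = 0.1465
Iter 5: z = -0.2497 + 0.1914i, |z|^2 = 0.0990
Iter 6: z = -0.2652 + 0.2364i, |z|^2 = 0.1262
Iter 7: z = -0.2765 + 0.2066i, |z|^2 = 0.1191
Iter 8: z = -0.2572 + 0.2178i, |z|^2 = 0.1135
Iter 9: z = -0.2722 + 0.2200i, |z|^2 = 0.1225
Iter 10: z = -0.2652 + 0.2122i, |z|^2 = 0.1154
Iter 11: z = -0.2656 + 0.2194i, |z|^2 = 0.1187
Iter 12: z = -0.2685 + 0.2154i, |z|^2 = 0.1185
Iter 13: z = -0.2652 + 0.2163i, |z|^2 = 0.1171
Iter 14: z = -0.2674 + 0.2173i, |z|^2 = 0.1187
Iter 15: z = -0.2666 + 0.2158i, |z|^2 = 0.1177
Iter 16: z = -0.2664 + 0.2169i, |z|^2 = 0.1180
Iter 17: z = -0.2670 + 0.2164i, |z|^2 = 0.1181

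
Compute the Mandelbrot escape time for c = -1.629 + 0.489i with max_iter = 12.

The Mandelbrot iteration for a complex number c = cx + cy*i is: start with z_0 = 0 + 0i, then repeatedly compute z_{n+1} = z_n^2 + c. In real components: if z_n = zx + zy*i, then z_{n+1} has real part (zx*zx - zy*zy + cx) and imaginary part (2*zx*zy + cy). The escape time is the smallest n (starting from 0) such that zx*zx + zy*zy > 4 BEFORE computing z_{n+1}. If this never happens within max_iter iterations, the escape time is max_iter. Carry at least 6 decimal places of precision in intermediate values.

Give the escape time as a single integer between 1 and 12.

Answer: 3

Derivation:
z_0 = 0 + 0i, c = -1.6290 + 0.4890i
Iter 1: z = -1.6290 + 0.4890i, |z|^2 = 2.8928
Iter 2: z = 0.7855 + -1.1042i, |z|^2 = 1.8362
Iter 3: z = -2.2311 + -1.2457i, |z|^2 = 6.5297
Escaped at iteration 3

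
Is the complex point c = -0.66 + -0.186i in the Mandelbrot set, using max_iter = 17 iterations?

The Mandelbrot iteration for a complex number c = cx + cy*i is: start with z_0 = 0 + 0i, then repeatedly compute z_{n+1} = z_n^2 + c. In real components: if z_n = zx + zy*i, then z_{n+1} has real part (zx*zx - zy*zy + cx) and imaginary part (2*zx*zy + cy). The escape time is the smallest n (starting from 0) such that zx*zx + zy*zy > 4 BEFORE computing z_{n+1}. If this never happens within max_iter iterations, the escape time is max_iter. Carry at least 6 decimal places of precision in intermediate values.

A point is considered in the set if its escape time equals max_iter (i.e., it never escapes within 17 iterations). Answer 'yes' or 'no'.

z_0 = 0 + 0i, c = -0.6600 + -0.1860i
Iter 1: z = -0.6600 + -0.1860i, |z|^2 = 0.4702
Iter 2: z = -0.2590 + 0.0595i, |z|^2 = 0.0706
Iter 3: z = -0.5965 + -0.2168i, |z|^2 = 0.4028
Iter 4: z = -0.3512 + 0.0727i, |z|^2 = 0.1287
Iter 5: z = -0.5419 + -0.2370i, |z|^2 = 0.3499
Iter 6: z = -0.4225 + 0.0709i, |z|^2 = 0.1836
Iter 7: z = -0.4865 + -0.2459i, |z|^2 = 0.2972
Iter 8: z = -0.4838 + 0.0533i, |z|^2 = 0.2369
Iter 9: z = -0.4288 + -0.2376i, |z|^2 = 0.2403
Iter 10: z = -0.5326 + 0.0177i, |z|^2 = 0.2840
Iter 11: z = -0.3767 + -0.2049i, |z|^2 = 0.1839
Iter 12: z = -0.5601 + -0.0317i, |z|^2 = 0.3147
Iter 13: z = -0.3473 + -0.1505i, |z|^2 = 0.1433
Iter 14: z = -0.5620 + -0.0814i, |z|^2 = 0.3225
Iter 15: z = -0.3507 + -0.0945i, |z|^2 = 0.1319
Iter 16: z = -0.5459 + -0.1197i, |z|^2 = 0.3124
Did not escape in 17 iterations → in set

Answer: yes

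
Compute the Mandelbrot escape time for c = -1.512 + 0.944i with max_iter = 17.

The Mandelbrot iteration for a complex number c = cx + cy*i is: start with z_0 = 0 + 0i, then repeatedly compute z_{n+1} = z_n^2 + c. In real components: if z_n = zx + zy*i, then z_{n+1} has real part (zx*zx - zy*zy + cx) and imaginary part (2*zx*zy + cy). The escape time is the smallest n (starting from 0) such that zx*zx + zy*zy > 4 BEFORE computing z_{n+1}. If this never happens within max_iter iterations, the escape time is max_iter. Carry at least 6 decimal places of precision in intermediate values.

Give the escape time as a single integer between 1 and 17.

Answer: 3

Derivation:
z_0 = 0 + 0i, c = -1.5120 + 0.9440i
Iter 1: z = -1.5120 + 0.9440i, |z|^2 = 3.1773
Iter 2: z = -0.1170 + -1.9107i, |z|^2 = 3.6643
Iter 3: z = -5.1489 + 1.3911i, |z|^2 = 28.4464
Escaped at iteration 3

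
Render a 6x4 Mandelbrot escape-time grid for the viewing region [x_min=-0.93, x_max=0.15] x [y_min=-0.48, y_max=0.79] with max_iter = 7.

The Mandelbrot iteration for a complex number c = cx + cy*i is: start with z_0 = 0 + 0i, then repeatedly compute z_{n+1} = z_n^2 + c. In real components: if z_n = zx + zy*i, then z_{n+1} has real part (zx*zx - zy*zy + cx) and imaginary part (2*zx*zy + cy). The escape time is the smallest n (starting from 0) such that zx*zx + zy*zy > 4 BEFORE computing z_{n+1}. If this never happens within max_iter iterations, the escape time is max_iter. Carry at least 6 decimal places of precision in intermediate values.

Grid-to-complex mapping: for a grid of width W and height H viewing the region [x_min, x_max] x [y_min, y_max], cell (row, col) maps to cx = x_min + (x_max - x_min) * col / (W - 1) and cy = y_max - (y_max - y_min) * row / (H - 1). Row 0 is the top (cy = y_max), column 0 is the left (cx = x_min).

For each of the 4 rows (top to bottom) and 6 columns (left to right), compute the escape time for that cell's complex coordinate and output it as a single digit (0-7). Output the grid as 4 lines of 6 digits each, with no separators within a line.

Answer: 446775
777777
777777
577777

Derivation:
(row=0, col=0): c = -0.9300 + 0.7900i → escape time 4
(row=0, col=1): c = -0.7140 + 0.7900i → escape time 4
(row=0, col=2): c = -0.4980 + 0.7900i → escape time 6
(row=0, col=3): c = -0.2820 + 0.7900i → escape time 7
(row=0, col=4): c = -0.0660 + 0.7900i → escape time 7
(row=0, col=5): c = 0.1500 + 0.7900i → escape time 5
(row=1, col=0): c = -0.9300 + 0.3667i → escape time 7
(row=1, col=1): c = -0.7140 + 0.3667i → escape time 7
(row=1, col=2): c = -0.4980 + 0.3667i → escape time 7
(row=1, col=3): c = -0.2820 + 0.3667i → escape time 7
(row=1, col=4): c = -0.0660 + 0.3667i → escape time 7
(row=1, col=5): c = 0.1500 + 0.3667i → escape time 7
(row=2, col=0): c = -0.9300 + -0.0567i → escape time 7
(row=2, col=1): c = -0.7140 + -0.0567i → escape time 7
(row=2, col=2): c = -0.4980 + -0.0567i → escape time 7
(row=2, col=3): c = -0.2820 + -0.0567i → escape time 7
(row=2, col=4): c = -0.0660 + -0.0567i → escape time 7
(row=2, col=5): c = 0.1500 + -0.0567i → escape time 7
(row=3, col=0): c = -0.9300 + -0.4800i → escape time 5
(row=3, col=1): c = -0.7140 + -0.4800i → escape time 7
(row=3, col=2): c = -0.4980 + -0.4800i → escape time 7
(row=3, col=3): c = -0.2820 + -0.4800i → escape time 7
(row=3, col=4): c = -0.0660 + -0.4800i → escape time 7
(row=3, col=5): c = 0.1500 + -0.4800i → escape time 7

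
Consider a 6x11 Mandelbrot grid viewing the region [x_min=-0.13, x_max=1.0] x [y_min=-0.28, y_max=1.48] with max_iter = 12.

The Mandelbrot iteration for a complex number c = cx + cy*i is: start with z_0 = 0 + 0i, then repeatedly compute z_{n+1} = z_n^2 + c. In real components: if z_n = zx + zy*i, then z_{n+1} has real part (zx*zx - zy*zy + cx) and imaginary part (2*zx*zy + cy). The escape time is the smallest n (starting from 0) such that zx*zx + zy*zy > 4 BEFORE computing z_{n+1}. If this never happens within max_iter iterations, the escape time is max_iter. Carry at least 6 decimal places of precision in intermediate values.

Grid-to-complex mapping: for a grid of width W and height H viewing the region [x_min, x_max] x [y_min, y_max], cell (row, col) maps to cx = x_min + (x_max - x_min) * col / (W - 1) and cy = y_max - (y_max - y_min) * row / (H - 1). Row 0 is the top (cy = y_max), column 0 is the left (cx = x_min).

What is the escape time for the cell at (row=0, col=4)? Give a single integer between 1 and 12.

z_0 = 0 + 0i, c = 0.7740 + 1.4800i
Iter 1: z = 0.7740 + 1.4800i, |z|^2 = 2.7895
Iter 2: z = -0.8173 + 3.7710i, |z|^2 = 14.8888
Escaped at iteration 2

Answer: 2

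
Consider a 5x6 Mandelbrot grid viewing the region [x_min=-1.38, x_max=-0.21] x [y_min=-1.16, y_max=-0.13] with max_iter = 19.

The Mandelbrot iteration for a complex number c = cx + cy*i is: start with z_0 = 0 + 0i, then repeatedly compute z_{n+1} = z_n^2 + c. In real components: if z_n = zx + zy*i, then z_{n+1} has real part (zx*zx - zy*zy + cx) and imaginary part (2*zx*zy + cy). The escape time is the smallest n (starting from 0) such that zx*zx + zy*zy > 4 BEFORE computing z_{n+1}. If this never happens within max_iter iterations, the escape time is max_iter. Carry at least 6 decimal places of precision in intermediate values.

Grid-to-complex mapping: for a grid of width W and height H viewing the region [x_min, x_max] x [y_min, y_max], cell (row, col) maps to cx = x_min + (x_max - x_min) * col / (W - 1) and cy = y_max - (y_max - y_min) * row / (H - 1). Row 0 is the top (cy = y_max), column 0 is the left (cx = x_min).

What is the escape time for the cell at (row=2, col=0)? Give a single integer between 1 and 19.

Answer: 3

Derivation:
z_0 = 0 + 0i, c = -1.3800 + -0.5420i
Iter 1: z = -1.3800 + -0.5420i, |z|^2 = 2.1982
Iter 2: z = 0.2306 + 0.9539i, |z|^2 = 0.9632
Iter 3: z = -2.2368 + -0.1020i, |z|^2 = 5.0135
Escaped at iteration 3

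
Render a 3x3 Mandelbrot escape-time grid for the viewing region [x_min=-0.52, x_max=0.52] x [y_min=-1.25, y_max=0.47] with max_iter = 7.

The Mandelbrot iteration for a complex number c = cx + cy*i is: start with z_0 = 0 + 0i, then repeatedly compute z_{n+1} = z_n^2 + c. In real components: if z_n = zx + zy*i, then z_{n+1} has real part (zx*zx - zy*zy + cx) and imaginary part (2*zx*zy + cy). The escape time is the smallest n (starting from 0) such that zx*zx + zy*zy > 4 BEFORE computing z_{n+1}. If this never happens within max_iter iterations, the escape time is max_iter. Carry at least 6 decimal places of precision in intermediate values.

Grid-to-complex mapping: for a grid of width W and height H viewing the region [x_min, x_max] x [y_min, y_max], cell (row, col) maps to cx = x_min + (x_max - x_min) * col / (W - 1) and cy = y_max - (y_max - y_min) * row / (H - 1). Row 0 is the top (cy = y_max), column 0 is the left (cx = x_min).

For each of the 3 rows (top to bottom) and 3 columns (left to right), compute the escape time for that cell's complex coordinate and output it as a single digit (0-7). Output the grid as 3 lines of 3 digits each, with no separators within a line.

(row=0, col=0): c = -0.5200 + 0.4700i → escape time 7
(row=0, col=1): c = 0.0000 + 0.4700i → escape time 7
(row=0, col=2): c = 0.5200 + 0.4700i → escape time 5
(row=1, col=0): c = -0.5200 + -0.3900i → escape time 7
(row=1, col=1): c = 0.0000 + -0.3900i → escape time 7
(row=1, col=2): c = 0.5200 + -0.3900i → escape time 5
(row=2, col=0): c = -0.5200 + -1.2500i → escape time 3
(row=2, col=1): c = 0.0000 + -1.2500i → escape time 2
(row=2, col=2): c = 0.5200 + -1.2500i → escape time 2

Answer: 775
775
322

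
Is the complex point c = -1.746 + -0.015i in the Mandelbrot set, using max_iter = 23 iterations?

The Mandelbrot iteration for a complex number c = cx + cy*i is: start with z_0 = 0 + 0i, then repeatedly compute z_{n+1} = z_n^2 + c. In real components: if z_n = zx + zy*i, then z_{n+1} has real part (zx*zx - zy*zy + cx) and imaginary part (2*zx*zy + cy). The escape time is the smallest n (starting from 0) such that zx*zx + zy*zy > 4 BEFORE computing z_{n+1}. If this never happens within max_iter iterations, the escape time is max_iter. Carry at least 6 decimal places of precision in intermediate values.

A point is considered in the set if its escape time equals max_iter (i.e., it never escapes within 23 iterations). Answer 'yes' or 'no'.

Answer: no

Derivation:
z_0 = 0 + 0i, c = -1.7460 + -0.0150i
Iter 1: z = -1.7460 + -0.0150i, |z|^2 = 3.0487
Iter 2: z = 1.3023 + 0.0374i, |z|^2 = 1.6974
Iter 3: z = -0.0514 + 0.0824i, |z|^2 = 0.0094
Iter 4: z = -1.7501 + -0.0235i, |z|^2 = 3.0635
Iter 5: z = 1.3164 + 0.0672i, |z|^2 = 1.7375
Iter 6: z = -0.0175 + 0.1618i, |z|^2 = 0.0265
Iter 7: z = -1.7719 + -0.0207i, |z|^2 = 3.1400
Iter 8: z = 1.3931 + 0.0583i, |z|^2 = 1.9442
Iter 9: z = 0.1914 + 0.1473i, |z|^2 = 0.0583
Iter 10: z = -1.7311 + 0.0414i, |z|^2 = 2.9983
Iter 11: z = 1.2489 + -0.1583i, |z|^2 = 1.5847
Iter 12: z = -0.2114 + -0.4104i, |z|^2 = 0.2131
Iter 13: z = -1.8697 + 0.1585i, |z|^2 = 3.5211
Iter 14: z = 1.7248 + -0.6079i, |z|^2 = 3.3444
Iter 15: z = 0.8594 + -2.1119i, |z|^2 = 5.1987
Escaped at iteration 15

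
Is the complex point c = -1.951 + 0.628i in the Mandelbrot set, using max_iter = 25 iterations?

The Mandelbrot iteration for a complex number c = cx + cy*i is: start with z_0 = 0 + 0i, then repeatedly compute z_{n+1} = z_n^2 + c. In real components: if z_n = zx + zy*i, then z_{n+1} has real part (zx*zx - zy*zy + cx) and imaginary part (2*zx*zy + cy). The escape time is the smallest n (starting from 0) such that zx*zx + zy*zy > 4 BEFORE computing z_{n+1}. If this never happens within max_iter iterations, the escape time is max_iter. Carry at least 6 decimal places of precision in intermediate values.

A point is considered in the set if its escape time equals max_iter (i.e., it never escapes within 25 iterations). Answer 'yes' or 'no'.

z_0 = 0 + 0i, c = -1.9510 + 0.6280i
Iter 1: z = -1.9510 + 0.6280i, |z|^2 = 4.2008
Escaped at iteration 1

Answer: no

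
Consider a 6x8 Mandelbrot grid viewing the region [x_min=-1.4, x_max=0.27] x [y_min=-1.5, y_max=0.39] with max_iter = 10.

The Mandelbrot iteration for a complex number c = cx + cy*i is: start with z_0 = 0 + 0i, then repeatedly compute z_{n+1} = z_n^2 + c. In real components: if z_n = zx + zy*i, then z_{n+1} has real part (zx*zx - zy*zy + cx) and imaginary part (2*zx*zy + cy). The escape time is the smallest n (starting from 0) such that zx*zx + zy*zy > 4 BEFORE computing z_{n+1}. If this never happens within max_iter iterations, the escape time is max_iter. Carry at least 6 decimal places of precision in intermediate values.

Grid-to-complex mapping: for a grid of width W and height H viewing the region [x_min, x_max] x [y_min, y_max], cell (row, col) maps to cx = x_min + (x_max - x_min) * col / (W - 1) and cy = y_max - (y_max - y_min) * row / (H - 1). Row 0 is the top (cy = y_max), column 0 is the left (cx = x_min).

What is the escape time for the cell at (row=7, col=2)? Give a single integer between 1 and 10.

Answer: 2

Derivation:
z_0 = 0 + 0i, c = -0.7320 + -1.5000i
Iter 1: z = -0.7320 + -1.5000i, |z|^2 = 2.7858
Iter 2: z = -2.4462 + 0.6960i, |z|^2 = 6.4682
Escaped at iteration 2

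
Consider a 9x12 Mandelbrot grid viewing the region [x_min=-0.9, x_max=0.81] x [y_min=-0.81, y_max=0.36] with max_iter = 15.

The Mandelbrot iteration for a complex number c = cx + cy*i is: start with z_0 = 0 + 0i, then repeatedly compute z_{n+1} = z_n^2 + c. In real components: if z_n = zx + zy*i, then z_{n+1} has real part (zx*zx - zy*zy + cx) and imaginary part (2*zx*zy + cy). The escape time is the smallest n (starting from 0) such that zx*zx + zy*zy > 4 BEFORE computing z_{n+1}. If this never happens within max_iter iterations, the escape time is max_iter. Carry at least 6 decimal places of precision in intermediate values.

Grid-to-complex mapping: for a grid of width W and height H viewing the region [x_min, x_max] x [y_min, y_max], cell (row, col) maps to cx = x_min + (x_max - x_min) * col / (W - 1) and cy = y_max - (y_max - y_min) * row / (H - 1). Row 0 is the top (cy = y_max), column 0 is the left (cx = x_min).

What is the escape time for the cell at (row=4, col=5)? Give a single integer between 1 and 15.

z_0 = 0 + 0i, c = 0.1688 + -0.0655i
Iter 1: z = 0.1688 + -0.0655i, |z|^2 = 0.0328
Iter 2: z = 0.1929 + -0.0875i, |z|^2 = 0.0449
Iter 3: z = 0.1983 + -0.0992i, |z|^2 = 0.0492
Iter 4: z = 0.1982 + -0.1048i, |z|^2 = 0.0503
Iter 5: z = 0.1971 + -0.1070i, |z|^2 = 0.0503
Iter 6: z = 0.1961 + -0.1076i, |z|^2 = 0.0501
Iter 7: z = 0.1956 + -0.1077i, |z|^2 = 0.0499
Iter 8: z = 0.1954 + -0.1076i, |z|^2 = 0.0498
Iter 9: z = 0.1954 + -0.1075i, |z|^2 = 0.0497
Iter 10: z = 0.1954 + -0.1075i, |z|^2 = 0.0497
Iter 11: z = 0.1954 + -0.1074i, |z|^2 = 0.0497
Iter 12: z = 0.1954 + -0.1074i, |z|^2 = 0.0497
Iter 13: z = 0.1954 + -0.1074i, |z|^2 = 0.0497
Iter 14: z = 0.1954 + -0.1074i, |z|^2 = 0.0497

Answer: 15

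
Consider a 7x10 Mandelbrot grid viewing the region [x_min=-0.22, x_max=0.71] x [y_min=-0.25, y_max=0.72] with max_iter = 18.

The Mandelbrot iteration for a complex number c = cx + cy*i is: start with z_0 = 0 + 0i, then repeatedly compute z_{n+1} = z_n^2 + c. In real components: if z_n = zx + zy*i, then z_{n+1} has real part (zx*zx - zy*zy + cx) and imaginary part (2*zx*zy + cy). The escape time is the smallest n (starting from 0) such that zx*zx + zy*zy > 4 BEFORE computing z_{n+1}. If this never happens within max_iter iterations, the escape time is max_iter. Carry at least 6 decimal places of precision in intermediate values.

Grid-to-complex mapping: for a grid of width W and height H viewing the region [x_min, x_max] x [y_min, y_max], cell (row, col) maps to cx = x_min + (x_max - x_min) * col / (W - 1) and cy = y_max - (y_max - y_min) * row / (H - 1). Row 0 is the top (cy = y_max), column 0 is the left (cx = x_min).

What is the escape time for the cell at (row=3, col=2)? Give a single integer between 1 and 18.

z_0 = 0 + 0i, c = 0.0900 + 0.3967i
Iter 1: z = 0.0900 + 0.3967i, |z|^2 = 0.1654
Iter 2: z = -0.0592 + 0.4681i, |z|^2 = 0.2226
Iter 3: z = -0.1256 + 0.3412i, |z|^2 = 0.1322
Iter 4: z = -0.0107 + 0.3110i, |z|^2 = 0.0968
Iter 5: z = -0.0066 + 0.3900i, |z|^2 = 0.1522
Iter 6: z = -0.0621 + 0.3915i, |z|^2 = 0.1571
Iter 7: z = -0.0594 + 0.3480i, |z|^2 = 0.1247
Iter 8: z = -0.0276 + 0.3553i, |z|^2 = 0.1270
Iter 9: z = -0.0355 + 0.3771i, |z|^2 = 0.1434
Iter 10: z = -0.0509 + 0.3699i, |z|^2 = 0.1394
Iter 11: z = -0.0442 + 0.3590i, |z|^2 = 0.1308
Iter 12: z = -0.0369 + 0.3649i, |z|^2 = 0.1345
Iter 13: z = -0.0418 + 0.3697i, |z|^2 = 0.1384
Iter 14: z = -0.0449 + 0.3658i, |z|^2 = 0.1358
Iter 15: z = -0.0418 + 0.3638i, |z|^2 = 0.1341
Iter 16: z = -0.0406 + 0.3663i, |z|^2 = 0.1358
Iter 17: z = -0.0425 + 0.3669i, |z|^2 = 0.1364

Answer: 18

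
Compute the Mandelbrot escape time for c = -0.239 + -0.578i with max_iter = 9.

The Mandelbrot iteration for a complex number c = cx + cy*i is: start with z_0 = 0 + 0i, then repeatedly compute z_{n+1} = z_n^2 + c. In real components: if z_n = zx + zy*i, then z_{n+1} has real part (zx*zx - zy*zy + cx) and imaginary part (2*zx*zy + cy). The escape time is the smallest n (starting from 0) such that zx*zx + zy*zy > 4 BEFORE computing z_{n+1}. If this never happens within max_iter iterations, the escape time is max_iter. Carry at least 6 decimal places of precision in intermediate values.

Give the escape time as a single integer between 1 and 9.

z_0 = 0 + 0i, c = -0.2390 + -0.5780i
Iter 1: z = -0.2390 + -0.5780i, |z|^2 = 0.3912
Iter 2: z = -0.5160 + -0.3017i, |z|^2 = 0.3573
Iter 3: z = -0.0638 + -0.2667i, |z|^2 = 0.0752
Iter 4: z = -0.3060 + -0.5440i, |z|^2 = 0.3896
Iter 5: z = -0.4412 + -0.2451i, |z|^2 = 0.2548
Iter 6: z = -0.1044 + -0.3617i, |z|^2 = 0.1417
Iter 7: z = -0.3590 + -0.5025i, |z|^2 = 0.3814
Iter 8: z = -0.3627 + -0.2172i, |z|^2 = 0.1787

Answer: 9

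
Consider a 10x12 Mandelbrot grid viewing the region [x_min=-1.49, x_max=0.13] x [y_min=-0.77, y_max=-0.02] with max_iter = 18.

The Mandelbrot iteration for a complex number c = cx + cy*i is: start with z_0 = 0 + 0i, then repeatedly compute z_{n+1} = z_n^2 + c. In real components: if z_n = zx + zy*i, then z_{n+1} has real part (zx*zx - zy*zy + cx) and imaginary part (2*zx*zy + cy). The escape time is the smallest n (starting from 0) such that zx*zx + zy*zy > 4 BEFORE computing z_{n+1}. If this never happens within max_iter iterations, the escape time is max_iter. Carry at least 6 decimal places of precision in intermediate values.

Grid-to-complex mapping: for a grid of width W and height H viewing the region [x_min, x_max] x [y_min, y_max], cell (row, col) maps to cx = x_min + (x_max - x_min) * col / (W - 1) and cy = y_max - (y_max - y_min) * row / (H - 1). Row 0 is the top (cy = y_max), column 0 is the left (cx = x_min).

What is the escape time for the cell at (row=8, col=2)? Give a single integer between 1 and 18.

z_0 = 0 + 0i, c = -1.1300 + -0.5655i
Iter 1: z = -1.1300 + -0.5655i, |z|^2 = 1.5966
Iter 2: z = -0.1728 + 0.7125i, |z|^2 = 0.5375
Iter 3: z = -1.6077 + -0.8117i, |z|^2 = 3.2438
Iter 4: z = 0.7959 + 2.0447i, |z|^2 = 4.8142
Escaped at iteration 4

Answer: 4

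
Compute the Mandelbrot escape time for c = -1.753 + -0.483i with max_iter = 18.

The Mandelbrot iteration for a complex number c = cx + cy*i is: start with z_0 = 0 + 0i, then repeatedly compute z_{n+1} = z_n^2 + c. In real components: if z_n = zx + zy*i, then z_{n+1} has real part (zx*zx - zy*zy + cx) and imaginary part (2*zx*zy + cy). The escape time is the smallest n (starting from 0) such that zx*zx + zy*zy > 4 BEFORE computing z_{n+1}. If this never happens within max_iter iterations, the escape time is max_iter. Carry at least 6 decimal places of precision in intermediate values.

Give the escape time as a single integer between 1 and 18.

Answer: 3

Derivation:
z_0 = 0 + 0i, c = -1.7530 + -0.4830i
Iter 1: z = -1.7530 + -0.4830i, |z|^2 = 3.3063
Iter 2: z = 1.0867 + 1.2104i, |z|^2 = 2.6460
Iter 3: z = -2.0371 + 2.1477i, |z|^2 = 8.7625
Escaped at iteration 3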